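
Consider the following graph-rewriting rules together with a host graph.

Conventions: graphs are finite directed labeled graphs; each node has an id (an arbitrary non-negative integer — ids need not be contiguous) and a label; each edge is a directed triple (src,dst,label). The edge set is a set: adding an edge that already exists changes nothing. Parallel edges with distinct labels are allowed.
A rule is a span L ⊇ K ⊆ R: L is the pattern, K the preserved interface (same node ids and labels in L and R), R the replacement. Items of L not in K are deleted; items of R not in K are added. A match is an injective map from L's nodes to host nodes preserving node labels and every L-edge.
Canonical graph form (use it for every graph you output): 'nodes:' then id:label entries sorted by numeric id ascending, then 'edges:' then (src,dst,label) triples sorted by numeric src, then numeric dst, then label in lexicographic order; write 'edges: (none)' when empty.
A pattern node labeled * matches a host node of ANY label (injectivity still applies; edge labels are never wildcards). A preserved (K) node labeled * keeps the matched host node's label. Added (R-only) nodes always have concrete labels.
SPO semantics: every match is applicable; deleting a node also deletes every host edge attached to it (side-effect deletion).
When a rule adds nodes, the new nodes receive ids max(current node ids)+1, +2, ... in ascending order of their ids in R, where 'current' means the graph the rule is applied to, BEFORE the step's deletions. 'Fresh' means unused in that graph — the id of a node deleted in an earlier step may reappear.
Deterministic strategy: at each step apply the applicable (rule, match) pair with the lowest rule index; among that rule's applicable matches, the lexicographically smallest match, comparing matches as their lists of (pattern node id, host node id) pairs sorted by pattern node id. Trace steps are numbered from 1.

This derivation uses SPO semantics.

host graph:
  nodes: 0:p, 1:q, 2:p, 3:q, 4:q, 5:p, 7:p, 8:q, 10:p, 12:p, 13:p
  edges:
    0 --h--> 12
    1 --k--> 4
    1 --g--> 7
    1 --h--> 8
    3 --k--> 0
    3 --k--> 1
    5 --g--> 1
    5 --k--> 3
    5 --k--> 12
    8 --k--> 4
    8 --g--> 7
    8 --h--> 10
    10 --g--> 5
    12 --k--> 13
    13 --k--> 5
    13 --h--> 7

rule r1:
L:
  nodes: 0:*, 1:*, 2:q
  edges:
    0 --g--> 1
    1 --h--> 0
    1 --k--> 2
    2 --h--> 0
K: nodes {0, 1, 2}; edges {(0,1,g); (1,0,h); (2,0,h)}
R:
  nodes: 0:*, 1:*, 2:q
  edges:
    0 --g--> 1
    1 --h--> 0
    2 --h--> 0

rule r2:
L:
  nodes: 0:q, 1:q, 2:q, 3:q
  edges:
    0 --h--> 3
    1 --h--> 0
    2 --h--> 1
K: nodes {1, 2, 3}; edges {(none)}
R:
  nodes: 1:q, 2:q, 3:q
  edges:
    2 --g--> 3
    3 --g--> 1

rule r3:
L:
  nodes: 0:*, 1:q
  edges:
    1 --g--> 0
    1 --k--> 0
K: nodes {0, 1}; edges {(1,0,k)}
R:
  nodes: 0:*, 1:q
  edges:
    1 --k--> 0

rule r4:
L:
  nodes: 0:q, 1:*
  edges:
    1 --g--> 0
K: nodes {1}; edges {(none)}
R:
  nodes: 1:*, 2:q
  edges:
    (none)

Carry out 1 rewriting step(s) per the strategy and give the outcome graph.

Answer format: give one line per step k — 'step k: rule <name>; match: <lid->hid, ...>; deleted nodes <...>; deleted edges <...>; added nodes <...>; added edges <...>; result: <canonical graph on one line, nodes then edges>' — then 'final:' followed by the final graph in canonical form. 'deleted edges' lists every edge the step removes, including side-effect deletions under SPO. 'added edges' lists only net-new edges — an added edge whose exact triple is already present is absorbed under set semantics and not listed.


step 1: rule r4; match: 0->1, 1->5; deleted nodes 1; deleted edges (1,4,k); (1,7,g); (1,8,h); (3,1,k); (5,1,g); added nodes 14; added edges (none); result: nodes: 0:p, 2:p, 3:q, 4:q, 5:p, 7:p, 8:q, 10:p, 12:p, 13:p, 14:q edges: (0,12,h); (3,0,k); (5,3,k); (5,12,k); (8,4,k); (8,7,g); (8,10,h); (10,5,g); (12,13,k); (13,5,k); (13,7,h)
final:
nodes: 0:p, 2:p, 3:q, 4:q, 5:p, 7:p, 8:q, 10:p, 12:p, 13:p, 14:q
edges: (0,12,h); (3,0,k); (5,3,k); (5,12,k); (8,4,k); (8,7,g); (8,10,h); (10,5,g); (12,13,k); (13,5,k); (13,7,h)


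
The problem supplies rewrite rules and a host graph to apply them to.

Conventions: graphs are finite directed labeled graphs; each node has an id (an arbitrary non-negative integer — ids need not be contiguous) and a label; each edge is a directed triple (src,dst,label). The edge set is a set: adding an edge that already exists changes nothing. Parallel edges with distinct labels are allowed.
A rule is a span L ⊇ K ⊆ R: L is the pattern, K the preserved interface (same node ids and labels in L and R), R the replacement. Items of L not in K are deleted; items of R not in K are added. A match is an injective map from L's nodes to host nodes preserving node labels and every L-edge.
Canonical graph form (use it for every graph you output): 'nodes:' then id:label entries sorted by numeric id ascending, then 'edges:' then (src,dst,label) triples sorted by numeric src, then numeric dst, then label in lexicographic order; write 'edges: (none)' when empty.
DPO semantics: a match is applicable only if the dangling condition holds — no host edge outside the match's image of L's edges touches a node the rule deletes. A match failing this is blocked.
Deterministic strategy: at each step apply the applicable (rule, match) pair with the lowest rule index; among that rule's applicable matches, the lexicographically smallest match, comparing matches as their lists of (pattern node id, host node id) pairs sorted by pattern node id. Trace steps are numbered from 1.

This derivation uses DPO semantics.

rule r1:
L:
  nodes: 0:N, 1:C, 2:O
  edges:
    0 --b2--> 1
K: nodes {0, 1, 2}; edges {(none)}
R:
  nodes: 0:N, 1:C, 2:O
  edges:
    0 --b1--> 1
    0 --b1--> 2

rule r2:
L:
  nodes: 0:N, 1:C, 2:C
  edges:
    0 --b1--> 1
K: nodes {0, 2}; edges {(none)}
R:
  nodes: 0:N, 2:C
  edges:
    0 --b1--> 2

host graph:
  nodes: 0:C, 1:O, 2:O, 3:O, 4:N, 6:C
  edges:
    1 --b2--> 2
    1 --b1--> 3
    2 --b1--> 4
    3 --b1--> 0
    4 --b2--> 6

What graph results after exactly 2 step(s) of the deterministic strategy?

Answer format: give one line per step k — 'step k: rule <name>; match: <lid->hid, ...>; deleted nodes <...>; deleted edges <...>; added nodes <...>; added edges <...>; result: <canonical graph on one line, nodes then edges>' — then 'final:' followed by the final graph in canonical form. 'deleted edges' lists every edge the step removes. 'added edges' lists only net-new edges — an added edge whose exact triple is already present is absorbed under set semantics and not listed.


step 1: rule r1; match: 0->4, 1->6, 2->1; deleted nodes (none); deleted edges (4,6,b2); added nodes (none); added edges (4,1,b1); (4,6,b1); result: nodes: 0:C, 1:O, 2:O, 3:O, 4:N, 6:C edges: (1,2,b2); (1,3,b1); (2,4,b1); (3,0,b1); (4,1,b1); (4,6,b1)
step 2: rule r2; match: 0->4, 1->6, 2->0; deleted nodes 6; deleted edges (4,6,b1); added nodes (none); added edges (4,0,b1); result: nodes: 0:C, 1:O, 2:O, 3:O, 4:N edges: (1,2,b2); (1,3,b1); (2,4,b1); (3,0,b1); (4,0,b1); (4,1,b1)
final:
nodes: 0:C, 1:O, 2:O, 3:O, 4:N
edges: (1,2,b2); (1,3,b1); (2,4,b1); (3,0,b1); (4,0,b1); (4,1,b1)


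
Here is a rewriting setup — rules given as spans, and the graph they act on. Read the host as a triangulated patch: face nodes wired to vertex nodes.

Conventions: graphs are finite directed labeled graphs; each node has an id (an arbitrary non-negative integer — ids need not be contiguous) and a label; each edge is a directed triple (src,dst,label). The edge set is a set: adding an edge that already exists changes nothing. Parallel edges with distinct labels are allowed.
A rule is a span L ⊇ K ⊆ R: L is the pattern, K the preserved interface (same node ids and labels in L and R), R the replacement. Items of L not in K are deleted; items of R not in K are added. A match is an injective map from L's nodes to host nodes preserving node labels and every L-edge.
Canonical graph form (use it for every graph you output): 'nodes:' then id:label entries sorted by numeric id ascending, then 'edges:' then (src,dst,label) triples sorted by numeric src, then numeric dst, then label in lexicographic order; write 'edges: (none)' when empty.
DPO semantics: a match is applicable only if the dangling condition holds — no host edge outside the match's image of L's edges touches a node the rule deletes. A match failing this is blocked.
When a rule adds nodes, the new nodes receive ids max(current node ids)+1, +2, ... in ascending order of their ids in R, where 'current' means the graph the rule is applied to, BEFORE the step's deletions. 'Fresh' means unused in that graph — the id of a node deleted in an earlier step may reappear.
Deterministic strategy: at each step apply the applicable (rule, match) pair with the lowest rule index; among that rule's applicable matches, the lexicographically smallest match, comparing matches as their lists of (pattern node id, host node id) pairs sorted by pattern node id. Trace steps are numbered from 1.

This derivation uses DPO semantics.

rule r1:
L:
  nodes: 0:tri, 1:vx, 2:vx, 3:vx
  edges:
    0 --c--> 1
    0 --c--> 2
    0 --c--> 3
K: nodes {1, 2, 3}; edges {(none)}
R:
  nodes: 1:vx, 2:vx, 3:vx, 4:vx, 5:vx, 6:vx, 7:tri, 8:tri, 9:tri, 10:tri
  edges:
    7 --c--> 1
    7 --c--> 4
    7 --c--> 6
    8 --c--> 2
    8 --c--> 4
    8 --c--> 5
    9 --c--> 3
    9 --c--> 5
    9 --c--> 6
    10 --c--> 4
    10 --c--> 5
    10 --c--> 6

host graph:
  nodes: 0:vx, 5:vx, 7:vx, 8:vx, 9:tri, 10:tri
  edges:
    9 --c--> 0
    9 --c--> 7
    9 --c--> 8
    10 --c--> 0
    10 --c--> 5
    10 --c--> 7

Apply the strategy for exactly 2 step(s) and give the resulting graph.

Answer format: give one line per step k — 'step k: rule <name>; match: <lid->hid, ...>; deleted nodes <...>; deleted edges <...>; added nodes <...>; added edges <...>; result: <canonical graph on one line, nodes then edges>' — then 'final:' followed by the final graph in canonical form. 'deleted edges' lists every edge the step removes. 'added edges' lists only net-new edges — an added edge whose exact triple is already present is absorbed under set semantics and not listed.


step 1: rule r1; match: 0->9, 1->0, 2->7, 3->8; deleted nodes 9; deleted edges (9,0,c); (9,7,c); (9,8,c); added nodes 11, 12, 13, 14, 15, 16, 17; added edges (14,0,c); (14,11,c); (14,13,c); (15,7,c); (15,11,c); (15,12,c); (16,8,c); (16,12,c); (16,13,c); (17,11,c); (17,12,c); (17,13,c); result: nodes: 0:vx, 5:vx, 7:vx, 8:vx, 10:tri, 11:vx, 12:vx, 13:vx, 14:tri, 15:tri, 16:tri, 17:tri edges: (10,0,c); (10,5,c); (10,7,c); (14,0,c); (14,11,c); (14,13,c); (15,7,c); (15,11,c); (15,12,c); (16,8,c); (16,12,c); (16,13,c); (17,11,c); (17,12,c); (17,13,c)
step 2: rule r1; match: 0->10, 1->0, 2->5, 3->7; deleted nodes 10; deleted edges (10,0,c); (10,5,c); (10,7,c); added nodes 18, 19, 20, 21, 22, 23, 24; added edges (21,0,c); (21,18,c); (21,20,c); (22,5,c); (22,18,c); (22,19,c); (23,7,c); (23,19,c); (23,20,c); (24,18,c); (24,19,c); (24,20,c); result: nodes: 0:vx, 5:vx, 7:vx, 8:vx, 11:vx, 12:vx, 13:vx, 14:tri, 15:tri, 16:tri, 17:tri, 18:vx, 19:vx, 20:vx, 21:tri, 22:tri, 23:tri, 24:tri edges: (14,0,c); (14,11,c); (14,13,c); (15,7,c); (15,11,c); (15,12,c); (16,8,c); (16,12,c); (16,13,c); (17,11,c); (17,12,c); (17,13,c); (21,0,c); (21,18,c); (21,20,c); (22,5,c); (22,18,c); (22,19,c); (23,7,c); (23,19,c); (23,20,c); (24,18,c); (24,19,c); (24,20,c)
final:
nodes: 0:vx, 5:vx, 7:vx, 8:vx, 11:vx, 12:vx, 13:vx, 14:tri, 15:tri, 16:tri, 17:tri, 18:vx, 19:vx, 20:vx, 21:tri, 22:tri, 23:tri, 24:tri
edges: (14,0,c); (14,11,c); (14,13,c); (15,7,c); (15,11,c); (15,12,c); (16,8,c); (16,12,c); (16,13,c); (17,11,c); (17,12,c); (17,13,c); (21,0,c); (21,18,c); (21,20,c); (22,5,c); (22,18,c); (22,19,c); (23,7,c); (23,19,c); (23,20,c); (24,18,c); (24,19,c); (24,20,c)


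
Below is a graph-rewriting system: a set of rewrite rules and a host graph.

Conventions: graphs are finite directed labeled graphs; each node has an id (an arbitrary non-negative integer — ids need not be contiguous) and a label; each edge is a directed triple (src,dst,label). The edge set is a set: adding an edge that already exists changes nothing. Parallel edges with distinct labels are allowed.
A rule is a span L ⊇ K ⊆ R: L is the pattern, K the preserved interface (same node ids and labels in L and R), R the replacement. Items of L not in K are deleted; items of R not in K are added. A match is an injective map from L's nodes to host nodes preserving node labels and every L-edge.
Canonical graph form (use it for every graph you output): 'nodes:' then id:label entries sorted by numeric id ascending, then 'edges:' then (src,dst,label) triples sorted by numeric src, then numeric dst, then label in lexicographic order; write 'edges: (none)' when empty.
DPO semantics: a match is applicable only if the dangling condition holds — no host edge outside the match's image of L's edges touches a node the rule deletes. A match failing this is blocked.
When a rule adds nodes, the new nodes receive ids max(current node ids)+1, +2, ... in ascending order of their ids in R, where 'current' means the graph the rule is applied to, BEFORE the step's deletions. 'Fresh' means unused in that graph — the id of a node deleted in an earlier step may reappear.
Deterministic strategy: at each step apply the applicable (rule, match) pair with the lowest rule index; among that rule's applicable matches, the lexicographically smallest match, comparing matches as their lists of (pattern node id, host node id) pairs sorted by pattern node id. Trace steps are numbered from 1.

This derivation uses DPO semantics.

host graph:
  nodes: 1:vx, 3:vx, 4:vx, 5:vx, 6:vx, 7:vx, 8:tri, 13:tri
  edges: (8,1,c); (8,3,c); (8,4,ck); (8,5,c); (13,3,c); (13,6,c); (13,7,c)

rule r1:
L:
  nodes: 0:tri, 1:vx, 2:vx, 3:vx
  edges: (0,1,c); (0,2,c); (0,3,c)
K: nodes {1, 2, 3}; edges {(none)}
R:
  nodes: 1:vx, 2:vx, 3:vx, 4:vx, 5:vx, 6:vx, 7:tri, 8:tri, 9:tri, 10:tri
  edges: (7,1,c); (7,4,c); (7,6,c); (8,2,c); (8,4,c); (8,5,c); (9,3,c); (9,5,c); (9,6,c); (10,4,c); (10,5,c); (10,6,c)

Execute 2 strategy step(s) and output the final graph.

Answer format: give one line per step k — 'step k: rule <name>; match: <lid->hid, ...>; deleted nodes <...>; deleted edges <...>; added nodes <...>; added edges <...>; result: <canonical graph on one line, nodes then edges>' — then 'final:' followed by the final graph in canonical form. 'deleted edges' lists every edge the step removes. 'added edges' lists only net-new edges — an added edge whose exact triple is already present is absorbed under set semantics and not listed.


step 1: rule r1; match: 0->13, 1->3, 2->6, 3->7; deleted nodes 13; deleted edges (13,3,c); (13,6,c); (13,7,c); added nodes 14, 15, 16, 17, 18, 19, 20; added edges (17,3,c); (17,14,c); (17,16,c); (18,6,c); (18,14,c); (18,15,c); (19,7,c); (19,15,c); (19,16,c); (20,14,c); (20,15,c); (20,16,c); result: nodes: 1:vx, 3:vx, 4:vx, 5:vx, 6:vx, 7:vx, 8:tri, 14:vx, 15:vx, 16:vx, 17:tri, 18:tri, 19:tri, 20:tri edges: (8,1,c); (8,3,c); (8,4,ck); (8,5,c); (17,3,c); (17,14,c); (17,16,c); (18,6,c); (18,14,c); (18,15,c); (19,7,c); (19,15,c); (19,16,c); (20,14,c); (20,15,c); (20,16,c)
step 2: rule r1; match: 0->17, 1->3, 2->14, 3->16; deleted nodes 17; deleted edges (17,3,c); (17,14,c); (17,16,c); added nodes 21, 22, 23, 24, 25, 26, 27; added edges (24,3,c); (24,21,c); (24,23,c); (25,14,c); (25,21,c); (25,22,c); (26,16,c); (26,22,c); (26,23,c); (27,21,c); (27,22,c); (27,23,c); result: nodes: 1:vx, 3:vx, 4:vx, 5:vx, 6:vx, 7:vx, 8:tri, 14:vx, 15:vx, 16:vx, 18:tri, 19:tri, 20:tri, 21:vx, 22:vx, 23:vx, 24:tri, 25:tri, 26:tri, 27:tri edges: (8,1,c); (8,3,c); (8,4,ck); (8,5,c); (18,6,c); (18,14,c); (18,15,c); (19,7,c); (19,15,c); (19,16,c); (20,14,c); (20,15,c); (20,16,c); (24,3,c); (24,21,c); (24,23,c); (25,14,c); (25,21,c); (25,22,c); (26,16,c); (26,22,c); (26,23,c); (27,21,c); (27,22,c); (27,23,c)
final:
nodes: 1:vx, 3:vx, 4:vx, 5:vx, 6:vx, 7:vx, 8:tri, 14:vx, 15:vx, 16:vx, 18:tri, 19:tri, 20:tri, 21:vx, 22:vx, 23:vx, 24:tri, 25:tri, 26:tri, 27:tri
edges: (8,1,c); (8,3,c); (8,4,ck); (8,5,c); (18,6,c); (18,14,c); (18,15,c); (19,7,c); (19,15,c); (19,16,c); (20,14,c); (20,15,c); (20,16,c); (24,3,c); (24,21,c); (24,23,c); (25,14,c); (25,21,c); (25,22,c); (26,16,c); (26,22,c); (26,23,c); (27,21,c); (27,22,c); (27,23,c)


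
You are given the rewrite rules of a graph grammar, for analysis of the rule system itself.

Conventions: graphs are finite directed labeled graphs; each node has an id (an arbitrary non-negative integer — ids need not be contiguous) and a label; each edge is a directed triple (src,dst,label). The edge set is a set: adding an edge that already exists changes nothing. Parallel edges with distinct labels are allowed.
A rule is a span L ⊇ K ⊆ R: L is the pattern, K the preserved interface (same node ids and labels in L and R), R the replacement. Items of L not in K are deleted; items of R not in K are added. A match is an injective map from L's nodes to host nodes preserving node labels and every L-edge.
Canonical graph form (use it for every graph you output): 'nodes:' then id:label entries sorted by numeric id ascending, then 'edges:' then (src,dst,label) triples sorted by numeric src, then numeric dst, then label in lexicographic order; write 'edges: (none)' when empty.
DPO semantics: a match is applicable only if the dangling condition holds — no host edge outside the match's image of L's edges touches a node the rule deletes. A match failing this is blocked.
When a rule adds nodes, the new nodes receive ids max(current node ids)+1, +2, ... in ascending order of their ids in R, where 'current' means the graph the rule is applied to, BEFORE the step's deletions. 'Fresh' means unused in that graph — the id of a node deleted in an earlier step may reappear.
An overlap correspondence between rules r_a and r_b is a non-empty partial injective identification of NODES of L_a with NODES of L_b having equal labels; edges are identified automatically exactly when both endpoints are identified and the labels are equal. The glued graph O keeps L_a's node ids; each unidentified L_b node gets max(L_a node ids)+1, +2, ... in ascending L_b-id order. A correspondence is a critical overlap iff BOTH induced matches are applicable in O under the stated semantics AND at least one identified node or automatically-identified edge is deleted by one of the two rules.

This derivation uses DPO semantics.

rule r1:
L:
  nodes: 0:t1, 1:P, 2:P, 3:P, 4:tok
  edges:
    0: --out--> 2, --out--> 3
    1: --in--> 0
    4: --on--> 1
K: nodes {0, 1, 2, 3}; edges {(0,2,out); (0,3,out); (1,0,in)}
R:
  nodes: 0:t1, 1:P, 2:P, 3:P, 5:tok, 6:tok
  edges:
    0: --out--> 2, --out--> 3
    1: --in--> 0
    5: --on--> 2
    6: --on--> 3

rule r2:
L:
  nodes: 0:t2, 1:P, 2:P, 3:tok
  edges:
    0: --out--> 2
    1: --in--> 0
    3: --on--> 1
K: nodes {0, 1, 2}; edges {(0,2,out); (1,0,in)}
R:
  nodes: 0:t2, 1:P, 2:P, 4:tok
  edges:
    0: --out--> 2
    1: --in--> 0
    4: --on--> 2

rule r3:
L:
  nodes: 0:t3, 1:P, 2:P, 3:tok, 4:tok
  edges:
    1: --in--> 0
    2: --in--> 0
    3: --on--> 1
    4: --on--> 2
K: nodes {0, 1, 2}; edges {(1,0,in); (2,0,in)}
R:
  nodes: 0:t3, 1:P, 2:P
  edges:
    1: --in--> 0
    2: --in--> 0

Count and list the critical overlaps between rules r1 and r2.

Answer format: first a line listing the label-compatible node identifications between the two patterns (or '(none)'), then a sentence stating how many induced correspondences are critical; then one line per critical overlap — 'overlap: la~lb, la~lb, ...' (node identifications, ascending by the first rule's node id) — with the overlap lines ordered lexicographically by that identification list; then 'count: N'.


label-compatible node identifications between L(r1) and L(r2): 1~1, 1~2, 2~1, 2~2, 3~1, 3~2, 4~3
3 of the induced correspondences are critical overlaps of r1 and r2.
overlap: 1~1, 2~2, 4~3
overlap: 1~1, 3~2, 4~3
overlap: 1~1, 4~3
count: 3


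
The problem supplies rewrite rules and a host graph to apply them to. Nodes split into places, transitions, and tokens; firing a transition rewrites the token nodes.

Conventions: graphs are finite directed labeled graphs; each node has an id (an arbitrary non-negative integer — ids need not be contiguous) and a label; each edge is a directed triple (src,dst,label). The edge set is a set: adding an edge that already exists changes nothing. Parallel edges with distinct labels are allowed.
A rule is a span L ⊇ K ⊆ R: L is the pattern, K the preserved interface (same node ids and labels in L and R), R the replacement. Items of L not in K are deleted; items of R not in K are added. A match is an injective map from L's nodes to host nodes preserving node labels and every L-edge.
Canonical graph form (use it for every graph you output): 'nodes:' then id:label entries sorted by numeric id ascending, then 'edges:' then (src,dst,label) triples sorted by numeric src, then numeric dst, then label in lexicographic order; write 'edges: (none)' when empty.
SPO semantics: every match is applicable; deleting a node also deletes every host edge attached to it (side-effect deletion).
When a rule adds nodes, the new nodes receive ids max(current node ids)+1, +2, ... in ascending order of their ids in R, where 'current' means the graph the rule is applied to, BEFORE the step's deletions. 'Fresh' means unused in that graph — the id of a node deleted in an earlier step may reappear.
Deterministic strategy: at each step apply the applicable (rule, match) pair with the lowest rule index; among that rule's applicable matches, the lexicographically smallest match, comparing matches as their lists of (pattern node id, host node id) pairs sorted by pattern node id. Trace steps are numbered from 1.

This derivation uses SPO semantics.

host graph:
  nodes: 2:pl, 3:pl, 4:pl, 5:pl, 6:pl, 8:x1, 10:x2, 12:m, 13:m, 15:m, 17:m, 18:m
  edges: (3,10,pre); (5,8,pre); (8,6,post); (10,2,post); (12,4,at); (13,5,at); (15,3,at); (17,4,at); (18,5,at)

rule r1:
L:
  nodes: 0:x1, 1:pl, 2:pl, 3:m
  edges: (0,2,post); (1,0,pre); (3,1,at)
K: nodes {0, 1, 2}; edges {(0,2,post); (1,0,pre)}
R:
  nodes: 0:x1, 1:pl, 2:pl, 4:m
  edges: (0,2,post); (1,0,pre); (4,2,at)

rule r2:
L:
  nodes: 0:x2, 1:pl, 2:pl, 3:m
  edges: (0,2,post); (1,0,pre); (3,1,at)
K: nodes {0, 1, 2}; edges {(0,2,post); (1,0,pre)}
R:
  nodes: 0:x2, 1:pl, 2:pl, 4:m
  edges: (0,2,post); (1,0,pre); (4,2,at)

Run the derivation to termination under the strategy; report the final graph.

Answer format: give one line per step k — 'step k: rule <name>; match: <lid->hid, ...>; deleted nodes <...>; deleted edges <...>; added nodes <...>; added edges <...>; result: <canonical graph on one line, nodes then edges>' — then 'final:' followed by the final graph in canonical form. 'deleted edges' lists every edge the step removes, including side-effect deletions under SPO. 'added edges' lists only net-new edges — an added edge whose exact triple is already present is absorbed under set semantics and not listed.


step 1: rule r1; match: 0->8, 1->5, 2->6, 3->13; deleted nodes 13; deleted edges (13,5,at); added nodes 19; added edges (19,6,at); result: nodes: 2:pl, 3:pl, 4:pl, 5:pl, 6:pl, 8:x1, 10:x2, 12:m, 15:m, 17:m, 18:m, 19:m edges: (3,10,pre); (5,8,pre); (8,6,post); (10,2,post); (12,4,at); (15,3,at); (17,4,at); (18,5,at); (19,6,at)
step 2: rule r1; match: 0->8, 1->5, 2->6, 3->18; deleted nodes 18; deleted edges (18,5,at); added nodes 20; added edges (20,6,at); result: nodes: 2:pl, 3:pl, 4:pl, 5:pl, 6:pl, 8:x1, 10:x2, 12:m, 15:m, 17:m, 19:m, 20:m edges: (3,10,pre); (5,8,pre); (8,6,post); (10,2,post); (12,4,at); (15,3,at); (17,4,at); (19,6,at); (20,6,at)
step 3: rule r2; match: 0->10, 1->3, 2->2, 3->15; deleted nodes 15; deleted edges (15,3,at); added nodes 21; added edges (21,2,at); result: nodes: 2:pl, 3:pl, 4:pl, 5:pl, 6:pl, 8:x1, 10:x2, 12:m, 17:m, 19:m, 20:m, 21:m edges: (3,10,pre); (5,8,pre); (8,6,post); (10,2,post); (12,4,at); (17,4,at); (19,6,at); (20,6,at); (21,2,at)
final:
nodes: 2:pl, 3:pl, 4:pl, 5:pl, 6:pl, 8:x1, 10:x2, 12:m, 17:m, 19:m, 20:m, 21:m
edges: (3,10,pre); (5,8,pre); (8,6,post); (10,2,post); (12,4,at); (17,4,at); (19,6,at); (20,6,at); (21,2,at)


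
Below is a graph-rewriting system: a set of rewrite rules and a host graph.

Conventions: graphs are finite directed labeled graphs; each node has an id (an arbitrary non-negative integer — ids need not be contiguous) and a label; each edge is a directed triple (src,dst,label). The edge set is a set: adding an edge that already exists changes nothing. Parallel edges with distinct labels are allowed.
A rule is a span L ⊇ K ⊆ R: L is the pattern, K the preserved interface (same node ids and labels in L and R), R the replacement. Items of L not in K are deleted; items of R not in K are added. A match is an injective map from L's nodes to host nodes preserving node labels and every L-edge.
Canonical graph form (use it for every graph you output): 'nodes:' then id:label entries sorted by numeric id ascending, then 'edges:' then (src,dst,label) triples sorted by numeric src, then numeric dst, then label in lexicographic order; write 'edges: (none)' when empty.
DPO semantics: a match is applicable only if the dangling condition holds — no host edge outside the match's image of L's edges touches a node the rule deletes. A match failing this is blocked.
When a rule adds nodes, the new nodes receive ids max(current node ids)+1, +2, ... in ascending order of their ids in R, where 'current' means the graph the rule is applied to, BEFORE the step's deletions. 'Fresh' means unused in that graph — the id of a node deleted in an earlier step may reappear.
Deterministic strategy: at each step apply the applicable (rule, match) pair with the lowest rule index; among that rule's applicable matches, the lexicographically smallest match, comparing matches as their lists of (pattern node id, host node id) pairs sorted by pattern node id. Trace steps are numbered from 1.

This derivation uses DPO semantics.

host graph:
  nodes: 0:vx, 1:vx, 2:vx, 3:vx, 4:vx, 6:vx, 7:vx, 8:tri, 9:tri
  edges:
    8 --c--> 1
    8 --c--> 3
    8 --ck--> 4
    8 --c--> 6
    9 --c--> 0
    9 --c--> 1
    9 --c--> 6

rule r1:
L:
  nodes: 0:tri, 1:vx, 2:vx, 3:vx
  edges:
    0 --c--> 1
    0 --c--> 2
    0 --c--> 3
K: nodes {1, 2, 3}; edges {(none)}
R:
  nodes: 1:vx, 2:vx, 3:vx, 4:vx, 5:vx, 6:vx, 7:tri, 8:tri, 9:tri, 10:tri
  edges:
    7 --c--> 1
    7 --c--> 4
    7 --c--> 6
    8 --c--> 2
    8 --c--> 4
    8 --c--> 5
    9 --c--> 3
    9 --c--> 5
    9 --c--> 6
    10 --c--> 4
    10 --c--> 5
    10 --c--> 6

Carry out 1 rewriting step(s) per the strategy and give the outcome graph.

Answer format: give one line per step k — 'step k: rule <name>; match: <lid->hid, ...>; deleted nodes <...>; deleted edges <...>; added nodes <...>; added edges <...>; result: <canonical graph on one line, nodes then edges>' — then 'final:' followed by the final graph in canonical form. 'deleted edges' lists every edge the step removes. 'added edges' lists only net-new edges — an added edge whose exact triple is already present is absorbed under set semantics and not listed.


step 1: rule r1; match: 0->9, 1->0, 2->1, 3->6; deleted nodes 9; deleted edges (9,0,c); (9,1,c); (9,6,c); added nodes 10, 11, 12, 13, 14, 15, 16; added edges (13,0,c); (13,10,c); (13,12,c); (14,1,c); (14,10,c); (14,11,c); (15,6,c); (15,11,c); (15,12,c); (16,10,c); (16,11,c); (16,12,c); result: nodes: 0:vx, 1:vx, 2:vx, 3:vx, 4:vx, 6:vx, 7:vx, 8:tri, 10:vx, 11:vx, 12:vx, 13:tri, 14:tri, 15:tri, 16:tri edges: (8,1,c); (8,3,c); (8,4,ck); (8,6,c); (13,0,c); (13,10,c); (13,12,c); (14,1,c); (14,10,c); (14,11,c); (15,6,c); (15,11,c); (15,12,c); (16,10,c); (16,11,c); (16,12,c)
final:
nodes: 0:vx, 1:vx, 2:vx, 3:vx, 4:vx, 6:vx, 7:vx, 8:tri, 10:vx, 11:vx, 12:vx, 13:tri, 14:tri, 15:tri, 16:tri
edges: (8,1,c); (8,3,c); (8,4,ck); (8,6,c); (13,0,c); (13,10,c); (13,12,c); (14,1,c); (14,10,c); (14,11,c); (15,6,c); (15,11,c); (15,12,c); (16,10,c); (16,11,c); (16,12,c)


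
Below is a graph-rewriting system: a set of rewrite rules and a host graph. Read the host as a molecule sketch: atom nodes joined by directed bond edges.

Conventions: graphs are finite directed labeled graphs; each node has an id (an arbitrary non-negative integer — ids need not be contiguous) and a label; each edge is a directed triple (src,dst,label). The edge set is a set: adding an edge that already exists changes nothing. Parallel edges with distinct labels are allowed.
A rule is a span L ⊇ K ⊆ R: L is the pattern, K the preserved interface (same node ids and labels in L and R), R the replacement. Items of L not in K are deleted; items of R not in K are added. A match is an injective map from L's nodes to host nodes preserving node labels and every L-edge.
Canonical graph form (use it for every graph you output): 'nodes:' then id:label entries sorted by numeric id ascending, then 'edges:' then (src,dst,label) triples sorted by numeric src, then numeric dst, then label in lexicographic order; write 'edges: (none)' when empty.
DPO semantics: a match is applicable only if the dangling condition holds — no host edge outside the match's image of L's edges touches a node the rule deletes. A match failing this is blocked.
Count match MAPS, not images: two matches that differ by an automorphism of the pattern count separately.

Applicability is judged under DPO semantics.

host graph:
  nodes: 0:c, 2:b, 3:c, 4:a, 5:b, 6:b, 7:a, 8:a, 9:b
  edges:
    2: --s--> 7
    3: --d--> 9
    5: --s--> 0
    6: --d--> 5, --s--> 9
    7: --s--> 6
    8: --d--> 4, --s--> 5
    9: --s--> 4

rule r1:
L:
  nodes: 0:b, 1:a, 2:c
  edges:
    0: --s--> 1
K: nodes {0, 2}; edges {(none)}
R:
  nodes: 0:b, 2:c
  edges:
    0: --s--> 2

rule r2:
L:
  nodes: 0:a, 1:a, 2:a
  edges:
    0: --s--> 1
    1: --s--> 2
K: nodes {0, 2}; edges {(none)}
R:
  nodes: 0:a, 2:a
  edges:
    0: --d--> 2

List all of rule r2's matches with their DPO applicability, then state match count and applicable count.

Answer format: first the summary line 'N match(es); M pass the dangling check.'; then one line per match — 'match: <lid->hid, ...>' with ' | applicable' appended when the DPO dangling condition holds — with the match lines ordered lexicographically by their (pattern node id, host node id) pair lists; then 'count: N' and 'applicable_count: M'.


0 match(es); 0 pass the dangling check.
count: 0
applicable_count: 0


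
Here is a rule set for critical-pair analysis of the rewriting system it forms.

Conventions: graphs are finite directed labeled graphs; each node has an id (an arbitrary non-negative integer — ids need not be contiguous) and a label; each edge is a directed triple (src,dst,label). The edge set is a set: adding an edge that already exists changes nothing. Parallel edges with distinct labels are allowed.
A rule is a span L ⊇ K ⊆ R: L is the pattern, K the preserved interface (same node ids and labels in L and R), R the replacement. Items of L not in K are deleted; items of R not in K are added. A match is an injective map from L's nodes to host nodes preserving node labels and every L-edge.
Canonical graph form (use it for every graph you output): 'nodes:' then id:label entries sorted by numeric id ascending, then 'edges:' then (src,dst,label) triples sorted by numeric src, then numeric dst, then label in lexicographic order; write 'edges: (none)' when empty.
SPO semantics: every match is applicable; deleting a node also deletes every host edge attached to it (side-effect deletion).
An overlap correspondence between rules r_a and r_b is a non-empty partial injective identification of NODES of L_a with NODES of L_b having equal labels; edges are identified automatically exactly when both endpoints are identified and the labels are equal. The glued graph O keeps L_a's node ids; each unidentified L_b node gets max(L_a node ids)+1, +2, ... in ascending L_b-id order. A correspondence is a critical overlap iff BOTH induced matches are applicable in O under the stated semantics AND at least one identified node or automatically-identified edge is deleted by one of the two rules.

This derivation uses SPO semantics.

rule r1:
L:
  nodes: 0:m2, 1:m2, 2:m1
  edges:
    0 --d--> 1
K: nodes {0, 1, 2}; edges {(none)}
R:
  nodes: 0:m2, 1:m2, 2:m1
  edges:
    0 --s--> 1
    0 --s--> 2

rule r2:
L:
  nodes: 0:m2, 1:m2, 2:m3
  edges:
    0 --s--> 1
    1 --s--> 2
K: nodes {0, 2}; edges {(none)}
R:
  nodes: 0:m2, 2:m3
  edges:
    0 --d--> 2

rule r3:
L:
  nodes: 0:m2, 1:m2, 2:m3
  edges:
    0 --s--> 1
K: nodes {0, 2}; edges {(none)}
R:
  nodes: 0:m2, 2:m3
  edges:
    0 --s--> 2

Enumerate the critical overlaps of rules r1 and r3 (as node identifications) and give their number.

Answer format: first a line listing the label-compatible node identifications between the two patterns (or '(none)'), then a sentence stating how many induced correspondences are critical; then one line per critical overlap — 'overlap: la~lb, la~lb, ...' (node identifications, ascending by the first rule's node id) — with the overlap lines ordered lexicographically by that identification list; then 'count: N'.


label-compatible node identifications between L(r1) and L(r3): 0~0, 0~1, 1~0, 1~1
4 of the induced correspondences are critical overlaps of r1 and r3.
overlap: 0~0, 1~1
overlap: 0~1
overlap: 0~1, 1~0
overlap: 1~1
count: 4


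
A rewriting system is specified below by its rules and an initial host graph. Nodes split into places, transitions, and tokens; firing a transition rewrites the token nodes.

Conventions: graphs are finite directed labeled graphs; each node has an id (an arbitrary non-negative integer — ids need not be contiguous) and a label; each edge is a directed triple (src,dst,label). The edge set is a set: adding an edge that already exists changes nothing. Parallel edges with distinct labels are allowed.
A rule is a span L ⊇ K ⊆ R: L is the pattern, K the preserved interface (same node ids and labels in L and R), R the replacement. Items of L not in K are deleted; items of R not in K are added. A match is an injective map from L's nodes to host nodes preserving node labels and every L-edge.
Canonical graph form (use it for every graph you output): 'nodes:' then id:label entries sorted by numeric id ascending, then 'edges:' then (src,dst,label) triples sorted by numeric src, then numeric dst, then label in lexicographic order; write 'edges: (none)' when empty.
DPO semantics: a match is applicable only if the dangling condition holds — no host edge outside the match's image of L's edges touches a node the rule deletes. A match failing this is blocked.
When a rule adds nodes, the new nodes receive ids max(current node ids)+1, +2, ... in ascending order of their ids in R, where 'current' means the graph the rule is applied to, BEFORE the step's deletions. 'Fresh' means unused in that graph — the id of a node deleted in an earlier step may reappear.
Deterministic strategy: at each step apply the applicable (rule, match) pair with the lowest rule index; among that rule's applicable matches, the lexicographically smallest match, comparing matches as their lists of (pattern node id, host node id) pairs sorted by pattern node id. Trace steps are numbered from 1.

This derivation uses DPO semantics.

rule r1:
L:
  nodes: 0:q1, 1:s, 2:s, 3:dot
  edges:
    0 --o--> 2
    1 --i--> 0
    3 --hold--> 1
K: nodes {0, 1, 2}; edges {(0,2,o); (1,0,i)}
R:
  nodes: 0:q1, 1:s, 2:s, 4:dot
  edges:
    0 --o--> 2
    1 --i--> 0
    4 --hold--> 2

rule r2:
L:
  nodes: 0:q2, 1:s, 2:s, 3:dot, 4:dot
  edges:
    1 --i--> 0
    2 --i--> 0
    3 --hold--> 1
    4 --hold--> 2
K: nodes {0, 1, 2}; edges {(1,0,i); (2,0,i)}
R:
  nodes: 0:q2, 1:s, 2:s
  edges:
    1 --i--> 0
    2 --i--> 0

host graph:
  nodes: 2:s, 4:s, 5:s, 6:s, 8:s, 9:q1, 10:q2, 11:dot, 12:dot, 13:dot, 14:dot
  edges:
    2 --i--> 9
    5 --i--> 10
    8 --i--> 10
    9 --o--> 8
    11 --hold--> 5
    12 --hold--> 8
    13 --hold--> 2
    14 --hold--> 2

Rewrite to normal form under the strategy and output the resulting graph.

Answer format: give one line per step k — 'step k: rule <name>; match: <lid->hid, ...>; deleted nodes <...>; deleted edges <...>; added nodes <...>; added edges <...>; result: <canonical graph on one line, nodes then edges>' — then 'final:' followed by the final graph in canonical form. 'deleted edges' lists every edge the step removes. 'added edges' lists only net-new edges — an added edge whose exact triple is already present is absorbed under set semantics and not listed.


step 1: rule r1; match: 0->9, 1->2, 2->8, 3->13; deleted nodes 13; deleted edges (13,2,hold); added nodes 15; added edges (15,8,hold); result: nodes: 2:s, 4:s, 5:s, 6:s, 8:s, 9:q1, 10:q2, 11:dot, 12:dot, 14:dot, 15:dot edges: (2,9,i); (5,10,i); (8,10,i); (9,8,o); (11,5,hold); (12,8,hold); (14,2,hold); (15,8,hold)
step 2: rule r1; match: 0->9, 1->2, 2->8, 3->14; deleted nodes 14; deleted edges (14,2,hold); added nodes 16; added edges (16,8,hold); result: nodes: 2:s, 4:s, 5:s, 6:s, 8:s, 9:q1, 10:q2, 11:dot, 12:dot, 15:dot, 16:dot edges: (2,9,i); (5,10,i); (8,10,i); (9,8,o); (11,5,hold); (12,8,hold); (15,8,hold); (16,8,hold)
step 3: rule r2; match: 0->10, 1->5, 2->8, 3->11, 4->12; deleted nodes 11, 12; deleted edges (11,5,hold); (12,8,hold); added nodes (none); added edges (none); result: nodes: 2:s, 4:s, 5:s, 6:s, 8:s, 9:q1, 10:q2, 15:dot, 16:dot edges: (2,9,i); (5,10,i); (8,10,i); (9,8,o); (15,8,hold); (16,8,hold)
final:
nodes: 2:s, 4:s, 5:s, 6:s, 8:s, 9:q1, 10:q2, 15:dot, 16:dot
edges: (2,9,i); (5,10,i); (8,10,i); (9,8,o); (15,8,hold); (16,8,hold)


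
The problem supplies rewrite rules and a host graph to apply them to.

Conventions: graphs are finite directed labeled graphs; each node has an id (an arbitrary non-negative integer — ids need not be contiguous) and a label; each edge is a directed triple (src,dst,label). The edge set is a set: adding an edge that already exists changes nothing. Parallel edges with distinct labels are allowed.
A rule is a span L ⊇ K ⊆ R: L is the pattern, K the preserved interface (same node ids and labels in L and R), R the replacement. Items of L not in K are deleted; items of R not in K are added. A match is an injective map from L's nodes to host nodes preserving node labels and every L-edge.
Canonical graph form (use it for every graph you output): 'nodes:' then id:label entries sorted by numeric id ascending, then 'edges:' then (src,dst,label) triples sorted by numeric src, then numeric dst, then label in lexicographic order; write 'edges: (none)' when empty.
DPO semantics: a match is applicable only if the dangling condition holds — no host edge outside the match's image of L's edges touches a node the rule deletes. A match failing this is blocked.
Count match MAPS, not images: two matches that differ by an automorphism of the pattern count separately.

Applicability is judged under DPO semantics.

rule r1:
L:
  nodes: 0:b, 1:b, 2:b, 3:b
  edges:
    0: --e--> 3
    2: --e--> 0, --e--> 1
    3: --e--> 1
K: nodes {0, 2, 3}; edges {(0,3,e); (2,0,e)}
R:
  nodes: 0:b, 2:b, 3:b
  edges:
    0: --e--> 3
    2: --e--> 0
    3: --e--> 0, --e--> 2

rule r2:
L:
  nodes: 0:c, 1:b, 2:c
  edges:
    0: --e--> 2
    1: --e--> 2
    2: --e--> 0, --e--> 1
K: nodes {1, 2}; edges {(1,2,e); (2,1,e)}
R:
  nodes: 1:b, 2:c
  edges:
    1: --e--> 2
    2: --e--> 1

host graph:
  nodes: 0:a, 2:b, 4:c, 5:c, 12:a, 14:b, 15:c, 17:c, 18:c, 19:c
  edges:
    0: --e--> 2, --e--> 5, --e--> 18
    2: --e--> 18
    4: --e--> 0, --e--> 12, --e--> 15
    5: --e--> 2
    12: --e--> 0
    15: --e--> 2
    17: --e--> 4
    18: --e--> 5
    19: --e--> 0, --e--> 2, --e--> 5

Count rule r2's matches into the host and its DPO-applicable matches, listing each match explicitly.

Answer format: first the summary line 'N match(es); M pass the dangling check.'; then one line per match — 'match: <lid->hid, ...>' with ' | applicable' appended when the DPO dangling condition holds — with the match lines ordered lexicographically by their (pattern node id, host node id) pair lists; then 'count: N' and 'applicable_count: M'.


0 match(es); 0 pass the dangling check.
count: 0
applicable_count: 0


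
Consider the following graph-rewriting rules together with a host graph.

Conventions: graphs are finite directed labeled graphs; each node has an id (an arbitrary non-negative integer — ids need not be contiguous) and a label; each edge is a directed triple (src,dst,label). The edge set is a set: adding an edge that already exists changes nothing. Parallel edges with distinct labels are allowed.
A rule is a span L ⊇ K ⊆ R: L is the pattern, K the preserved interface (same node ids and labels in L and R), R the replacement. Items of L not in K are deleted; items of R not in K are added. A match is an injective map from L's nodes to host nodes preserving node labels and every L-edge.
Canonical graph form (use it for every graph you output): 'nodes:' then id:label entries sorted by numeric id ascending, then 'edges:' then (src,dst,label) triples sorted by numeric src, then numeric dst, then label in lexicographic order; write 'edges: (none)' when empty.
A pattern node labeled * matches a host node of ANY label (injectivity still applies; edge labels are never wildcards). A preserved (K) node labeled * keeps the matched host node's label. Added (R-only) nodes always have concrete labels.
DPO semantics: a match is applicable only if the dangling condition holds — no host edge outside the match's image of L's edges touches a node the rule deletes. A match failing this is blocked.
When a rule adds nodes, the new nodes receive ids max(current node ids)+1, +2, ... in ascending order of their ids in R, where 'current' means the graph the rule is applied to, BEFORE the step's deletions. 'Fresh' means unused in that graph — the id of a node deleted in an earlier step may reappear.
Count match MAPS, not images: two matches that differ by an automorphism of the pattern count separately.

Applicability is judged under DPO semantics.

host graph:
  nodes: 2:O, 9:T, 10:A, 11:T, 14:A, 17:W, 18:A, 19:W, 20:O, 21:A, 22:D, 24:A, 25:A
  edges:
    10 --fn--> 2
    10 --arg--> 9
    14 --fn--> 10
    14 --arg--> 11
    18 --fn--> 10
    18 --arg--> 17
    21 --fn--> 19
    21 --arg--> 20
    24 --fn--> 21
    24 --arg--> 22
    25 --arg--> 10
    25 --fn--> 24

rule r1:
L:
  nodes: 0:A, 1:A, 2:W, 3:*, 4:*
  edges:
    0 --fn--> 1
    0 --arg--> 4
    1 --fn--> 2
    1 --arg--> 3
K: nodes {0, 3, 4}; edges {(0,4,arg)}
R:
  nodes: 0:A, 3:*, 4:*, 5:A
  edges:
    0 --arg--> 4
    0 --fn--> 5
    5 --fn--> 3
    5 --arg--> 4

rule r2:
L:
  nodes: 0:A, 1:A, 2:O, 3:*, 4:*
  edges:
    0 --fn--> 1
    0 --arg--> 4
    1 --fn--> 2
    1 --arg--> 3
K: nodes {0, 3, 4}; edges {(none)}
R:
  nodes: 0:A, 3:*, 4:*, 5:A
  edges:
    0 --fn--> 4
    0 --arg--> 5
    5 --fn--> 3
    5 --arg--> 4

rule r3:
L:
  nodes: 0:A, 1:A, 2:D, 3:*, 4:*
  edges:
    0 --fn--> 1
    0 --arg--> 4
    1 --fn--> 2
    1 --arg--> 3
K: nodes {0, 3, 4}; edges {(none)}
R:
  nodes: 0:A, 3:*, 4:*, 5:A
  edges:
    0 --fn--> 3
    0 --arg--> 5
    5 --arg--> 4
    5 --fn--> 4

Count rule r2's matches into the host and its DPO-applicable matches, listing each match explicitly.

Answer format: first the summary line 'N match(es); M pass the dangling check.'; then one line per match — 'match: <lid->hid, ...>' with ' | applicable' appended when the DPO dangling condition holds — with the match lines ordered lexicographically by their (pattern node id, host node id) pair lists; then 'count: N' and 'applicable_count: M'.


2 match(es); 0 pass the dangling check.
match: 0->14, 1->10, 2->2, 3->9, 4->11
match: 0->18, 1->10, 2->2, 3->9, 4->17
count: 2
applicable_count: 0
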